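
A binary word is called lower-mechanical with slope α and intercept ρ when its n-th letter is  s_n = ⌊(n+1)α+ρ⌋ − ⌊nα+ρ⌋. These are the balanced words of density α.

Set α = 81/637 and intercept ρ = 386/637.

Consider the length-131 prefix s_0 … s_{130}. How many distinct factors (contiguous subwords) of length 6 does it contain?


7

t_n = ⌊(n·81+386)/637⌋ for n = 0 … 131:
  n=0…9: ⌊386/637⌋=0 ⌊467/637⌋=0 ⌊548/637⌋=0 ⌊629/637⌋=0 ⌊710/637⌋=1 ⌊791/637⌋=1 ⌊872/637⌋=1 ⌊953/637⌋=1 ⌊1034/637⌋=1 ⌊1115/637⌋=1
  n=10…19: ⌊1196/637⌋=1 ⌊1277/637⌋=2 ⌊1358/637⌋=2 ⌊1439/637⌋=2 ⌊1520/637⌋=2 ⌊1601/637⌋=2 ⌊1682/637⌋=2 ⌊1763/637⌋=2 ⌊1844/637⌋=2 ⌊1925/637⌋=3
  n=20…29: ⌊2006/637⌋=3 ⌊2087/637⌋=3 ⌊2168/637⌋=3 ⌊2249/637⌋=3 ⌊2330/637⌋=3 ⌊2411/637⌋=3 ⌊2492/637⌋=3 ⌊2573/637⌋=4 ⌊2654/637⌋=4 ⌊2735/637⌋=4
  n=30…39: ⌊2816/637⌋=4 ⌊2897/637⌋=4 ⌊2978/637⌋=4 ⌊3059/637⌋=4 ⌊3140/637⌋=4 ⌊3221/637⌋=5 ⌊3302/637⌋=5 ⌊3383/637⌋=5 ⌊3464/637⌋=5 ⌊3545/637⌋=5
  n=40…49: ⌊3626/637⌋=5 ⌊3707/637⌋=5 ⌊3788/637⌋=5 ⌊3869/637⌋=6 ⌊3950/637⌋=6 ⌊4031/637⌋=6 ⌊4112/637⌋=6 ⌊4193/637⌋=6 ⌊4274/637⌋=6 ⌊4355/637⌋=6
  n=50…59: ⌊4436/637⌋=6 ⌊4517/637⌋=7 ⌊4598/637⌋=7 ⌊4679/637⌋=7 ⌊4760/637⌋=7 ⌊4841/637⌋=7 ⌊4922/637⌋=7 ⌊5003/637⌋=7 ⌊5084/637⌋=7 ⌊5165/637⌋=8
  n=60…69: ⌊5246/637⌋=8 ⌊5327/637⌋=8 ⌊5408/637⌋=8 ⌊5489/637⌋=8 ⌊5570/637⌋=8 ⌊5651/637⌋=8 ⌊5732/637⌋=8 ⌊5813/637⌋=9 ⌊5894/637⌋=9 ⌊5975/637⌋=9
  n=70…79: ⌊6056/637⌋=9 ⌊6137/637⌋=9 ⌊6218/637⌋=9 ⌊6299/637⌋=9 ⌊6380/637⌋=10 ⌊6461/637⌋=10 ⌊6542/637⌋=10 ⌊6623/637⌋=10 ⌊6704/637⌋=10 ⌊6785/637⌋=10
  n=80…89: ⌊6866/637⌋=10 ⌊6947/637⌋=10 ⌊7028/637⌋=11 ⌊7109/637⌋=11 ⌊7190/637⌋=11 ⌊7271/637⌋=11 ⌊7352/637⌋=11 ⌊7433/637⌋=11 ⌊7514/637⌋=11 ⌊7595/637⌋=11
  n=90…99: ⌊7676/637⌋=12 ⌊7757/637⌋=12 ⌊7838/637⌋=12 ⌊7919/637⌋=12 ⌊8000/637⌋=12 ⌊8081/637⌋=12 ⌊8162/637⌋=12 ⌊8243/637⌋=12 ⌊8324/637⌋=13 ⌊8405/637⌋=13
  n=100…109: ⌊8486/637⌋=13 ⌊8567/637⌋=13 ⌊8648/637⌋=13 ⌊8729/637⌋=13 ⌊8810/637⌋=13 ⌊8891/637⌋=13 ⌊8972/637⌋=14 ⌊9053/637⌋=14 ⌊9134/637⌋=14 ⌊9215/637⌋=14
  n=110…119: ⌊9296/637⌋=14 ⌊9377/637⌋=14 ⌊9458/637⌋=14 ⌊9539/637⌋=14 ⌊9620/637⌋=15 ⌊9701/637⌋=15 ⌊9782/637⌋=15 ⌊9863/637⌋=15 ⌊9944/637⌋=15 ⌊10025/637⌋=15
  n=120…129: ⌊10106/637⌋=15 ⌊10187/637⌋=15 ⌊10268/637⌋=16 ⌊10349/637⌋=16 ⌊10430/637⌋=16 ⌊10511/637⌋=16 ⌊10592/637⌋=16 ⌊10673/637⌋=16 ⌊10754/637⌋=16 ⌊10835/637⌋=17
  n=130…131: ⌊10916/637⌋=17 ⌊10997/637⌋=17
s_n = t_(n+1) − t_n for n = 0 … 130 gives
prefix = 00010000001000000010000000100000001000000010000000100000001000000010000001000000010000000100000001000000010000000100000001000000100
slide a length-6 window over [0..5] … [125..130] (126 windows); first occurrence of each distinct factor:
  [  0..  5] 000100
  [  1..  6] 001000
  [  2..  7] 010000
  [  3..  8] 100000
  [  4..  9] 000000
  [  5.. 10] 000001
  [  6.. 11] 000010
  (the other 119 windows repeat one of these)
distinct factors: {000000, 000001, 000010, 000100, 001000, 010000, 100000}
count = 7  (Sturmian bound for length 6 is 7)


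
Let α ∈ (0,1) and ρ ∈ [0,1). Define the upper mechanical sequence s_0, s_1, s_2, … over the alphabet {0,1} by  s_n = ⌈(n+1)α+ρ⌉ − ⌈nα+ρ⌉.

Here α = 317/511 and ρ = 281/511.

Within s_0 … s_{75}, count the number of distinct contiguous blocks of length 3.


t_n = ⌈(n·317+281)/511⌉ for n = 0 … 76:
  n=0…9: ⌈281/511⌉=1 ⌈598/511⌉=2 ⌈915/511⌉=2 ⌈1232/511⌉=3 ⌈1549/511⌉=4 ⌈1866/511⌉=4 ⌈2183/511⌉=5 ⌈2500/511⌉=5 ⌈2817/511⌉=6 ⌈3134/511⌉=7
  n=10…19: ⌈3451/511⌉=7 ⌈3768/511⌉=8 ⌈4085/511⌉=8 ⌈4402/511⌉=9 ⌈4719/511⌉=10 ⌈5036/511⌉=10 ⌈5353/511⌉=11 ⌈5670/511⌉=12 ⌈5987/511⌉=12 ⌈6304/511⌉=13
  n=20…29: ⌈6621/511⌉=13 ⌈6938/511⌉=14 ⌈7255/511⌉=15 ⌈7572/511⌉=15 ⌈7889/511⌉=16 ⌈8206/511⌉=17 ⌈8523/511⌉=17 ⌈8840/511⌉=18 ⌈9157/511⌉=18 ⌈9474/511⌉=19
  n=30…39: ⌈9791/511⌉=20 ⌈10108/511⌉=20 ⌈10425/511⌉=21 ⌈10742/511⌉=22 ⌈11059/511⌉=22 ⌈11376/511⌉=23 ⌈11693/511⌉=23 ⌈12010/511⌉=24 ⌈12327/511⌉=25 ⌈12644/511⌉=25
  n=40…49: ⌈12961/511⌉=26 ⌈13278/511⌉=26 ⌈13595/511⌉=27 ⌈13912/511⌉=28 ⌈14229/511⌉=28 ⌈14546/511⌉=29 ⌈14863/511⌉=30 ⌈15180/511⌉=30 ⌈15497/511⌉=31 ⌈15814/511⌉=31
  n=50…59: ⌈16131/511⌉=32 ⌈16448/511⌉=33 ⌈16765/511⌉=33 ⌈17082/511⌉=34 ⌈17399/511⌉=35 ⌈17716/511⌉=35 ⌈18033/511⌉=36 ⌈18350/511⌉=36 ⌈18667/511⌉=37 ⌈18984/511⌉=38
  n=60…69: ⌈19301/511⌉=38 ⌈19618/511⌉=39 ⌈19935/511⌉=40 ⌈20252/511⌉=40 ⌈20569/511⌉=41 ⌈20886/511⌉=41 ⌈21203/511⌉=42 ⌈21520/511⌉=43 ⌈21837/511⌉=43 ⌈22154/511⌉=44
  n=70…76: ⌈22471/511⌉=44 ⌈22788/511⌉=45 ⌈23105/511⌉=46 ⌈23422/511⌉=46 ⌈23739/511⌉=47 ⌈24056/511⌉=48 ⌈24373/511⌉=48
s_n = t_(n+1) − t_n for n = 0 … 75 gives
prefix = 1011010110101101101011011010110110101101011011010110110101101101011010110110
slide a length-3 window over [0..2] … [73..75] (74 windows); first occurrence of each distinct factor:
  [  0..  2] 101
  [  1..  3] 011
  [  2..  4] 110
  [  4..  6] 010
  (the other 70 windows repeat one of these)
distinct factors: {010, 011, 101, 110}
count = 4  (Sturmian bound for length 3 is 4)

4


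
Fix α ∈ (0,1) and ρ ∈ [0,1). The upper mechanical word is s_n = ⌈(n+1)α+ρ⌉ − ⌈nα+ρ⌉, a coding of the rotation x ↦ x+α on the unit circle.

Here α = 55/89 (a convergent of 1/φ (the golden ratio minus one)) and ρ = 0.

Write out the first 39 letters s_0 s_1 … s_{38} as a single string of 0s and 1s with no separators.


110110101101101011010110110101101101011

n=0: ⌈(1·55)/89⌉ − ⌈(0·55)/89⌉ = ⌈55/89⌉ − ⌈0/89⌉ = 1 − 0 = 1
n=1: ⌈(2·55)/89⌉ − ⌈(1·55)/89⌉ = ⌈110/89⌉ − ⌈55/89⌉ = 2 − 1 = 1
n=2: ⌈(3·55)/89⌉ − ⌈(2·55)/89⌉ = ⌈165/89⌉ − ⌈110/89⌉ = 2 − 2 = 0
n=3: ⌈(4·55)/89⌉ − ⌈(3·55)/89⌉ = ⌈220/89⌉ − ⌈165/89⌉ = 3 − 2 = 1
n=4: ⌈(5·55)/89⌉ − ⌈(4·55)/89⌉ = ⌈275/89⌉ − ⌈220/89⌉ = 4 − 3 = 1
n=5: ⌈(6·55)/89⌉ − ⌈(5·55)/89⌉ = ⌈330/89⌉ − ⌈275/89⌉ = 4 − 4 = 0
n=6: ⌈(7·55)/89⌉ − ⌈(6·55)/89⌉ = ⌈385/89⌉ − ⌈330/89⌉ = 5 − 4 = 1
n=7: ⌈(8·55)/89⌉ − ⌈(7·55)/89⌉ = ⌈440/89⌉ − ⌈385/89⌉ = 5 − 5 = 0
n=8: ⌈(9·55)/89⌉ − ⌈(8·55)/89⌉ = ⌈495/89⌉ − ⌈440/89⌉ = 6 − 5 = 1
n=9: ⌈(10·55)/89⌉ − ⌈(9·55)/89⌉ = ⌈550/89⌉ − ⌈495/89⌉ = 7 − 6 = 1
n=10: ⌈(11·55)/89⌉ − ⌈(10·55)/89⌉ = ⌈605/89⌉ − ⌈550/89⌉ = 7 − 7 = 0
n=11: ⌈(12·55)/89⌉ − ⌈(11·55)/89⌉ = ⌈660/89⌉ − ⌈605/89⌉ = 8 − 7 = 1
n=12: ⌈(13·55)/89⌉ − ⌈(12·55)/89⌉ = ⌈715/89⌉ − ⌈660/89⌉ = 9 − 8 = 1
n=13: ⌈(14·55)/89⌉ − ⌈(13·55)/89⌉ = ⌈770/89⌉ − ⌈715/89⌉ = 9 − 9 = 0
n=14: ⌈(15·55)/89⌉ − ⌈(14·55)/89⌉ = ⌈825/89⌉ − ⌈770/89⌉ = 10 − 9 = 1
n=15: ⌈(16·55)/89⌉ − ⌈(15·55)/89⌉ = ⌈880/89⌉ − ⌈825/89⌉ = 10 − 10 = 0
n=16: ⌈(17·55)/89⌉ − ⌈(16·55)/89⌉ = ⌈935/89⌉ − ⌈880/89⌉ = 11 − 10 = 1
n=17: ⌈(18·55)/89⌉ − ⌈(17·55)/89⌉ = ⌈990/89⌉ − ⌈935/89⌉ = 12 − 11 = 1
n=18: ⌈(19·55)/89⌉ − ⌈(18·55)/89⌉ = ⌈1045/89⌉ − ⌈990/89⌉ = 12 − 12 = 0
n=19: ⌈(20·55)/89⌉ − ⌈(19·55)/89⌉ = ⌈1100/89⌉ − ⌈1045/89⌉ = 13 − 12 = 1
n=20: ⌈(21·55)/89⌉ − ⌈(20·55)/89⌉ = ⌈1155/89⌉ − ⌈1100/89⌉ = 13 − 13 = 0
n=21: ⌈(22·55)/89⌉ − ⌈(21·55)/89⌉ = ⌈1210/89⌉ − ⌈1155/89⌉ = 14 − 13 = 1
n=22: ⌈(23·55)/89⌉ − ⌈(22·55)/89⌉ = ⌈1265/89⌉ − ⌈1210/89⌉ = 15 − 14 = 1
n=23: ⌈(24·55)/89⌉ − ⌈(23·55)/89⌉ = ⌈1320/89⌉ − ⌈1265/89⌉ = 15 − 15 = 0
n=24: ⌈(25·55)/89⌉ − ⌈(24·55)/89⌉ = ⌈1375/89⌉ − ⌈1320/89⌉ = 16 − 15 = 1
n=25: ⌈(26·55)/89⌉ − ⌈(25·55)/89⌉ = ⌈1430/89⌉ − ⌈1375/89⌉ = 17 − 16 = 1
n=26: ⌈(27·55)/89⌉ − ⌈(26·55)/89⌉ = ⌈1485/89⌉ − ⌈1430/89⌉ = 17 − 17 = 0
n=27: ⌈(28·55)/89⌉ − ⌈(27·55)/89⌉ = ⌈1540/89⌉ − ⌈1485/89⌉ = 18 − 17 = 1
n=28: ⌈(29·55)/89⌉ − ⌈(28·55)/89⌉ = ⌈1595/89⌉ − ⌈1540/89⌉ = 18 − 18 = 0
n=29: ⌈(30·55)/89⌉ − ⌈(29·55)/89⌉ = ⌈1650/89⌉ − ⌈1595/89⌉ = 19 − 18 = 1
n=30: ⌈(31·55)/89⌉ − ⌈(30·55)/89⌉ = ⌈1705/89⌉ − ⌈1650/89⌉ = 20 − 19 = 1
n=31: ⌈(32·55)/89⌉ − ⌈(31·55)/89⌉ = ⌈1760/89⌉ − ⌈1705/89⌉ = 20 − 20 = 0
n=32: ⌈(33·55)/89⌉ − ⌈(32·55)/89⌉ = ⌈1815/89⌉ − ⌈1760/89⌉ = 21 − 20 = 1
n=33: ⌈(34·55)/89⌉ − ⌈(33·55)/89⌉ = ⌈1870/89⌉ − ⌈1815/89⌉ = 22 − 21 = 1
n=34: ⌈(35·55)/89⌉ − ⌈(34·55)/89⌉ = ⌈1925/89⌉ − ⌈1870/89⌉ = 22 − 22 = 0
n=35: ⌈(36·55)/89⌉ − ⌈(35·55)/89⌉ = ⌈1980/89⌉ − ⌈1925/89⌉ = 23 − 22 = 1
n=36: ⌈(37·55)/89⌉ − ⌈(36·55)/89⌉ = ⌈2035/89⌉ − ⌈1980/89⌉ = 23 − 23 = 0
n=37: ⌈(38·55)/89⌉ − ⌈(37·55)/89⌉ = ⌈2090/89⌉ − ⌈2035/89⌉ = 24 − 23 = 1
n=38: ⌈(39·55)/89⌉ − ⌈(38·55)/89⌉ = ⌈2145/89⌉ − ⌈2090/89⌉ = 25 − 24 = 1


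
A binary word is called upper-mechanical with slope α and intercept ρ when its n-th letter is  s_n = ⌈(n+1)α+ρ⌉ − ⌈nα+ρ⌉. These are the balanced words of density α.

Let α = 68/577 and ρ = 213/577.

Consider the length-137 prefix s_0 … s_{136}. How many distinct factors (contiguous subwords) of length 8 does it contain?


t_n = ⌈(n·68+213)/577⌉ for n = 0 … 137:
  n=0…9: ⌈213/577⌉=1 ⌈281/577⌉=1 ⌈349/577⌉=1 ⌈417/577⌉=1 ⌈485/577⌉=1 ⌈553/577⌉=1 ⌈621/577⌉=2 ⌈689/577⌉=2 ⌈757/577⌉=2 ⌈825/577⌉=2
  n=10…19: ⌈893/577⌉=2 ⌈961/577⌉=2 ⌈1029/577⌉=2 ⌈1097/577⌉=2 ⌈1165/577⌉=3 ⌈1233/577⌉=3 ⌈1301/577⌉=3 ⌈1369/577⌉=3 ⌈1437/577⌉=3 ⌈1505/577⌉=3
  n=20…29: ⌈1573/577⌉=3 ⌈1641/577⌉=3 ⌈1709/577⌉=3 ⌈1777/577⌉=4 ⌈1845/577⌉=4 ⌈1913/577⌉=4 ⌈1981/577⌉=4 ⌈2049/577⌉=4 ⌈2117/577⌉=4 ⌈2185/577⌉=4
  n=30…39: ⌈2253/577⌉=4 ⌈2321/577⌉=5 ⌈2389/577⌉=5 ⌈2457/577⌉=5 ⌈2525/577⌉=5 ⌈2593/577⌉=5 ⌈2661/577⌉=5 ⌈2729/577⌉=5 ⌈2797/577⌉=5 ⌈2865/577⌉=5
  n=40…49: ⌈2933/577⌉=6 ⌈3001/577⌉=6 ⌈3069/577⌉=6 ⌈3137/577⌉=6 ⌈3205/577⌉=6 ⌈3273/577⌉=6 ⌈3341/577⌉=6 ⌈3409/577⌉=6 ⌈3477/577⌉=7 ⌈3545/577⌉=7
  n=50…59: ⌈3613/577⌉=7 ⌈3681/577⌉=7 ⌈3749/577⌉=7 ⌈3817/577⌉=7 ⌈3885/577⌉=7 ⌈3953/577⌉=7 ⌈4021/577⌉=7 ⌈4089/577⌉=8 ⌈4157/577⌉=8 ⌈4225/577⌉=8
  n=60…69: ⌈4293/577⌉=8 ⌈4361/577⌉=8 ⌈4429/577⌉=8 ⌈4497/577⌉=8 ⌈4565/577⌉=8 ⌈4633/577⌉=9 ⌈4701/577⌉=9 ⌈4769/577⌉=9 ⌈4837/577⌉=9 ⌈4905/577⌉=9
  n=70…79: ⌈4973/577⌉=9 ⌈5041/577⌉=9 ⌈5109/577⌉=9 ⌈5177/577⌉=9 ⌈5245/577⌉=10 ⌈5313/577⌉=10 ⌈5381/577⌉=10 ⌈5449/577⌉=10 ⌈5517/577⌉=10 ⌈5585/577⌉=10
  n=80…89: ⌈5653/577⌉=10 ⌈5721/577⌉=10 ⌈5789/577⌉=11 ⌈5857/577⌉=11 ⌈5925/577⌉=11 ⌈5993/577⌉=11 ⌈6061/577⌉=11 ⌈6129/577⌉=11 ⌈6197/577⌉=11 ⌈6265/577⌉=11
  n=90…99: ⌈6333/577⌉=11 ⌈6401/577⌉=12 ⌈6469/577⌉=12 ⌈6537/577⌉=12 ⌈6605/577⌉=12 ⌈6673/577⌉=12 ⌈6741/577⌉=12 ⌈6809/577⌉=12 ⌈6877/577⌉=12 ⌈6945/577⌉=13
  n=100…109: ⌈7013/577⌉=13 ⌈7081/577⌉=13 ⌈7149/577⌉=13 ⌈7217/577⌉=13 ⌈7285/577⌉=13 ⌈7353/577⌉=13 ⌈7421/577⌉=13 ⌈7489/577⌉=13 ⌈7557/577⌉=14 ⌈7625/577⌉=14
  n=110…119: ⌈7693/577⌉=14 ⌈7761/577⌉=14 ⌈7829/577⌉=14 ⌈7897/577⌉=14 ⌈7965/577⌉=14 ⌈8033/577⌉=14 ⌈8101/577⌉=15 ⌈8169/577⌉=15 ⌈8237/577⌉=15 ⌈8305/577⌉=15
  n=120…129: ⌈8373/577⌉=15 ⌈8441/577⌉=15 ⌈8509/577⌉=15 ⌈8577/577⌉=15 ⌈8645/577⌉=15 ⌈8713/577⌉=16 ⌈8781/577⌉=16 ⌈8849/577⌉=16 ⌈8917/577⌉=16 ⌈8985/577⌉=16
  n=130…137: ⌈9053/577⌉=16 ⌈9121/577⌉=16 ⌈9189/577⌉=16 ⌈9257/577⌉=17 ⌈9325/577⌉=17 ⌈9393/577⌉=17 ⌈9461/577⌉=17 ⌈9529/577⌉=17
s_n = t_(n+1) − t_n for n = 0 … 136 gives
prefix = 00000100000001000000001000000010000000010000000100000000100000001000000001000000010000000010000000100000000100000001000000001000000010000
slide a length-8 window over [0..7] … [129..136] (130 windows); first occurrence of each distinct factor:
  [  0..  7] 00000100
  [  1..  8] 00001000
  [  2..  9] 00010000
  [  3.. 10] 00100000
  [  4.. 11] 01000000
  [  5.. 12] 10000000
  [  6.. 13] 00000001
  [  7.. 14] 00000010
  [ 14.. 21] 00000000
  (the other 121 windows repeat one of these)
distinct factors: {00000000, 00000001, 00000010, 00000100, 00001000, 00010000, 00100000, 01000000, 10000000}
count = 9  (Sturmian bound for length 8 is 9)

9


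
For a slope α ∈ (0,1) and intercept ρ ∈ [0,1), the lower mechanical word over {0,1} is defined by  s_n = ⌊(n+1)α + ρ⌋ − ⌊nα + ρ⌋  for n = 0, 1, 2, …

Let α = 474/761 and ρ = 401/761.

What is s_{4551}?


0

(n+1)α + ρ = (4552·474 + 401) / 761 = 2158049/761
nα + ρ     = (4551·474 + 401) / 761 = 2157575/761
⌊2158049/761⌋ = 2835,  ⌊2157575/761⌋ = 2835
s_{4551} = 2835 − 2835 = 0


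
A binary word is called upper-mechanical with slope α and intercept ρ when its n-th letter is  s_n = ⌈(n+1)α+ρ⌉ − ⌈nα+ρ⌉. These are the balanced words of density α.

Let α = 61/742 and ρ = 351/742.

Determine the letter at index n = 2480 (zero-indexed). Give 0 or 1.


(n+1)α + ρ = (2481·61 + 351) / 742 = 151692/742
nα + ρ     = (2480·61 + 351) / 742 = 151631/742
⌈151692/742⌉ = 205,  ⌈151631/742⌉ = 205
s_{2480} = 205 − 205 = 0

0


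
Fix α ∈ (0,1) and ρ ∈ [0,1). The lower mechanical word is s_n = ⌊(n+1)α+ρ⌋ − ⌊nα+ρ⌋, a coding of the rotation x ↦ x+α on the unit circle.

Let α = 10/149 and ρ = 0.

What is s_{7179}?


(n+1)α + ρ = (7180·10) / 149 = 71800/149
nα + ρ     = (7179·10) / 149 = 71790/149
⌊71800/149⌋ = 481,  ⌊71790/149⌋ = 481
s_{7179} = 481 − 481 = 0

0


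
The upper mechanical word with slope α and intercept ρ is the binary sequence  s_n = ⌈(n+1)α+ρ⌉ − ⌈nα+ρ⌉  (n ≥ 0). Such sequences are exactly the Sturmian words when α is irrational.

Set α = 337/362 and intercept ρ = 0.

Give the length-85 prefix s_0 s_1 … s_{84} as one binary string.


n=0: ⌈(1·337)/362⌉ − ⌈(0·337)/362⌉ = ⌈337/362⌉ − ⌈0/362⌉ = 1 − 0 = 1
n=1: ⌈(2·337)/362⌉ − ⌈(1·337)/362⌉ = ⌈674/362⌉ − ⌈337/362⌉ = 2 − 1 = 1
n=2: ⌈(3·337)/362⌉ − ⌈(2·337)/362⌉ = ⌈1011/362⌉ − ⌈674/362⌉ = 3 − 2 = 1
n=3: ⌈(4·337)/362⌉ − ⌈(3·337)/362⌉ = ⌈1348/362⌉ − ⌈1011/362⌉ = 4 − 3 = 1
n=4: ⌈(5·337)/362⌉ − ⌈(4·337)/362⌉ = ⌈1685/362⌉ − ⌈1348/362⌉ = 5 − 4 = 1
n=5: ⌈(6·337)/362⌉ − ⌈(5·337)/362⌉ = ⌈2022/362⌉ − ⌈1685/362⌉ = 6 − 5 = 1
n=6: ⌈(7·337)/362⌉ − ⌈(6·337)/362⌉ = ⌈2359/362⌉ − ⌈2022/362⌉ = 7 − 6 = 1
n=7: ⌈(8·337)/362⌉ − ⌈(7·337)/362⌉ = ⌈2696/362⌉ − ⌈2359/362⌉ = 8 − 7 = 1
n=8: ⌈(9·337)/362⌉ − ⌈(8·337)/362⌉ = ⌈3033/362⌉ − ⌈2696/362⌉ = 9 − 8 = 1
n=9: ⌈(10·337)/362⌉ − ⌈(9·337)/362⌉ = ⌈3370/362⌉ − ⌈3033/362⌉ = 10 − 9 = 1
n=10: ⌈(11·337)/362⌉ − ⌈(10·337)/362⌉ = ⌈3707/362⌉ − ⌈3370/362⌉ = 11 − 10 = 1
n=11: ⌈(12·337)/362⌉ − ⌈(11·337)/362⌉ = ⌈4044/362⌉ − ⌈3707/362⌉ = 12 − 11 = 1
n=12: ⌈(13·337)/362⌉ − ⌈(12·337)/362⌉ = ⌈4381/362⌉ − ⌈4044/362⌉ = 13 − 12 = 1
n=13: ⌈(14·337)/362⌉ − ⌈(13·337)/362⌉ = ⌈4718/362⌉ − ⌈4381/362⌉ = 14 − 13 = 1
n=14: ⌈(15·337)/362⌉ − ⌈(14·337)/362⌉ = ⌈5055/362⌉ − ⌈4718/362⌉ = 14 − 14 = 0
n=15: ⌈(16·337)/362⌉ − ⌈(15·337)/362⌉ = ⌈5392/362⌉ − ⌈5055/362⌉ = 15 − 14 = 1
n=16: ⌈(17·337)/362⌉ − ⌈(16·337)/362⌉ = ⌈5729/362⌉ − ⌈5392/362⌉ = 16 − 15 = 1
n=17: ⌈(18·337)/362⌉ − ⌈(17·337)/362⌉ = ⌈6066/362⌉ − ⌈5729/362⌉ = 17 − 16 = 1
n=18: ⌈(19·337)/362⌉ − ⌈(18·337)/362⌉ = ⌈6403/362⌉ − ⌈6066/362⌉ = 18 − 17 = 1
n=19: ⌈(20·337)/362⌉ − ⌈(19·337)/362⌉ = ⌈6740/362⌉ − ⌈6403/362⌉ = 19 − 18 = 1
n=20: ⌈(21·337)/362⌉ − ⌈(20·337)/362⌉ = ⌈7077/362⌉ − ⌈6740/362⌉ = 20 − 19 = 1
n=21: ⌈(22·337)/362⌉ − ⌈(21·337)/362⌉ = ⌈7414/362⌉ − ⌈7077/362⌉ = 21 − 20 = 1
n=22: ⌈(23·337)/362⌉ − ⌈(22·337)/362⌉ = ⌈7751/362⌉ − ⌈7414/362⌉ = 22 − 21 = 1
n=23: ⌈(24·337)/362⌉ − ⌈(23·337)/362⌉ = ⌈8088/362⌉ − ⌈7751/362⌉ = 23 − 22 = 1
n=24: ⌈(25·337)/362⌉ − ⌈(24·337)/362⌉ = ⌈8425/362⌉ − ⌈8088/362⌉ = 24 − 23 = 1
n=25: ⌈(26·337)/362⌉ − ⌈(25·337)/362⌉ = ⌈8762/362⌉ − ⌈8425/362⌉ = 25 − 24 = 1
n=26: ⌈(27·337)/362⌉ − ⌈(26·337)/362⌉ = ⌈9099/362⌉ − ⌈8762/362⌉ = 26 − 25 = 1
n=27: ⌈(28·337)/362⌉ − ⌈(27·337)/362⌉ = ⌈9436/362⌉ − ⌈9099/362⌉ = 27 − 26 = 1
n=28: ⌈(29·337)/362⌉ − ⌈(28·337)/362⌉ = ⌈9773/362⌉ − ⌈9436/362⌉ = 27 − 27 = 0
n=29: ⌈(30·337)/362⌉ − ⌈(29·337)/362⌉ = ⌈10110/362⌉ − ⌈9773/362⌉ = 28 − 27 = 1
n=30: ⌈(31·337)/362⌉ − ⌈(30·337)/362⌉ = ⌈10447/362⌉ − ⌈10110/362⌉ = 29 − 28 = 1
n=31: ⌈(32·337)/362⌉ − ⌈(31·337)/362⌉ = ⌈10784/362⌉ − ⌈10447/362⌉ = 30 − 29 = 1
n=32: ⌈(33·337)/362⌉ − ⌈(32·337)/362⌉ = ⌈11121/362⌉ − ⌈10784/362⌉ = 31 − 30 = 1
n=33: ⌈(34·337)/362⌉ − ⌈(33·337)/362⌉ = ⌈11458/362⌉ − ⌈11121/362⌉ = 32 − 31 = 1
n=34: ⌈(35·337)/362⌉ − ⌈(34·337)/362⌉ = ⌈11795/362⌉ − ⌈11458/362⌉ = 33 − 32 = 1
n=35: ⌈(36·337)/362⌉ − ⌈(35·337)/362⌉ = ⌈12132/362⌉ − ⌈11795/362⌉ = 34 − 33 = 1
n=36: ⌈(37·337)/362⌉ − ⌈(36·337)/362⌉ = ⌈12469/362⌉ − ⌈12132/362⌉ = 35 − 34 = 1
n=37: ⌈(38·337)/362⌉ − ⌈(37·337)/362⌉ = ⌈12806/362⌉ − ⌈12469/362⌉ = 36 − 35 = 1
n=38: ⌈(39·337)/362⌉ − ⌈(38·337)/362⌉ = ⌈13143/362⌉ − ⌈12806/362⌉ = 37 − 36 = 1
n=39: ⌈(40·337)/362⌉ − ⌈(39·337)/362⌉ = ⌈13480/362⌉ − ⌈13143/362⌉ = 38 − 37 = 1
n=40: ⌈(41·337)/362⌉ − ⌈(40·337)/362⌉ = ⌈13817/362⌉ − ⌈13480/362⌉ = 39 − 38 = 1
n=41: ⌈(42·337)/362⌉ − ⌈(41·337)/362⌉ = ⌈14154/362⌉ − ⌈13817/362⌉ = 40 − 39 = 1
n=42: ⌈(43·337)/362⌉ − ⌈(42·337)/362⌉ = ⌈14491/362⌉ − ⌈14154/362⌉ = 41 − 40 = 1
n=43: ⌈(44·337)/362⌉ − ⌈(43·337)/362⌉ = ⌈14828/362⌉ − ⌈14491/362⌉ = 41 − 41 = 0
n=44: ⌈(45·337)/362⌉ − ⌈(44·337)/362⌉ = ⌈15165/362⌉ − ⌈14828/362⌉ = 42 − 41 = 1
n=45: ⌈(46·337)/362⌉ − ⌈(45·337)/362⌉ = ⌈15502/362⌉ − ⌈15165/362⌉ = 43 − 42 = 1
n=46: ⌈(47·337)/362⌉ − ⌈(46·337)/362⌉ = ⌈15839/362⌉ − ⌈15502/362⌉ = 44 − 43 = 1
n=47: ⌈(48·337)/362⌉ − ⌈(47·337)/362⌉ = ⌈16176/362⌉ − ⌈15839/362⌉ = 45 − 44 = 1
n=48: ⌈(49·337)/362⌉ − ⌈(48·337)/362⌉ = ⌈16513/362⌉ − ⌈16176/362⌉ = 46 − 45 = 1
n=49: ⌈(50·337)/362⌉ − ⌈(49·337)/362⌉ = ⌈16850/362⌉ − ⌈16513/362⌉ = 47 − 46 = 1
n=50: ⌈(51·337)/362⌉ − ⌈(50·337)/362⌉ = ⌈17187/362⌉ − ⌈16850/362⌉ = 48 − 47 = 1
n=51: ⌈(52·337)/362⌉ − ⌈(51·337)/362⌉ = ⌈17524/362⌉ − ⌈17187/362⌉ = 49 − 48 = 1
n=52: ⌈(53·337)/362⌉ − ⌈(52·337)/362⌉ = ⌈17861/362⌉ − ⌈17524/362⌉ = 50 − 49 = 1
n=53: ⌈(54·337)/362⌉ − ⌈(53·337)/362⌉ = ⌈18198/362⌉ − ⌈17861/362⌉ = 51 − 50 = 1
n=54: ⌈(55·337)/362⌉ − ⌈(54·337)/362⌉ = ⌈18535/362⌉ − ⌈18198/362⌉ = 52 − 51 = 1
n=55: ⌈(56·337)/362⌉ − ⌈(55·337)/362⌉ = ⌈18872/362⌉ − ⌈18535/362⌉ = 53 − 52 = 1
n=56: ⌈(57·337)/362⌉ − ⌈(56·337)/362⌉ = ⌈19209/362⌉ − ⌈18872/362⌉ = 54 − 53 = 1
n=57: ⌈(58·337)/362⌉ − ⌈(57·337)/362⌉ = ⌈19546/362⌉ − ⌈19209/362⌉ = 54 − 54 = 0
n=58: ⌈(59·337)/362⌉ − ⌈(58·337)/362⌉ = ⌈19883/362⌉ − ⌈19546/362⌉ = 55 − 54 = 1
n=59: ⌈(60·337)/362⌉ − ⌈(59·337)/362⌉ = ⌈20220/362⌉ − ⌈19883/362⌉ = 56 − 55 = 1
n=60: ⌈(61·337)/362⌉ − ⌈(60·337)/362⌉ = ⌈20557/362⌉ − ⌈20220/362⌉ = 57 − 56 = 1
n=61: ⌈(62·337)/362⌉ − ⌈(61·337)/362⌉ = ⌈20894/362⌉ − ⌈20557/362⌉ = 58 − 57 = 1
n=62: ⌈(63·337)/362⌉ − ⌈(62·337)/362⌉ = ⌈21231/362⌉ − ⌈20894/362⌉ = 59 − 58 = 1
n=63: ⌈(64·337)/362⌉ − ⌈(63·337)/362⌉ = ⌈21568/362⌉ − ⌈21231/362⌉ = 60 − 59 = 1
n=64: ⌈(65·337)/362⌉ − ⌈(64·337)/362⌉ = ⌈21905/362⌉ − ⌈21568/362⌉ = 61 − 60 = 1
n=65: ⌈(66·337)/362⌉ − ⌈(65·337)/362⌉ = ⌈22242/362⌉ − ⌈21905/362⌉ = 62 − 61 = 1
n=66: ⌈(67·337)/362⌉ − ⌈(66·337)/362⌉ = ⌈22579/362⌉ − ⌈22242/362⌉ = 63 − 62 = 1
n=67: ⌈(68·337)/362⌉ − ⌈(67·337)/362⌉ = ⌈22916/362⌉ − ⌈22579/362⌉ = 64 − 63 = 1
n=68: ⌈(69·337)/362⌉ − ⌈(68·337)/362⌉ = ⌈23253/362⌉ − ⌈22916/362⌉ = 65 − 64 = 1
n=69: ⌈(70·337)/362⌉ − ⌈(69·337)/362⌉ = ⌈23590/362⌉ − ⌈23253/362⌉ = 66 − 65 = 1
n=70: ⌈(71·337)/362⌉ − ⌈(70·337)/362⌉ = ⌈23927/362⌉ − ⌈23590/362⌉ = 67 − 66 = 1
n=71: ⌈(72·337)/362⌉ − ⌈(71·337)/362⌉ = ⌈24264/362⌉ − ⌈23927/362⌉ = 68 − 67 = 1
n=72: ⌈(73·337)/362⌉ − ⌈(72·337)/362⌉ = ⌈24601/362⌉ − ⌈24264/362⌉ = 68 − 68 = 0
n=73: ⌈(74·337)/362⌉ − ⌈(73·337)/362⌉ = ⌈24938/362⌉ − ⌈24601/362⌉ = 69 − 68 = 1
n=74: ⌈(75·337)/362⌉ − ⌈(74·337)/362⌉ = ⌈25275/362⌉ − ⌈24938/362⌉ = 70 − 69 = 1
n=75: ⌈(76·337)/362⌉ − ⌈(75·337)/362⌉ = ⌈25612/362⌉ − ⌈25275/362⌉ = 71 − 70 = 1
n=76: ⌈(77·337)/362⌉ − ⌈(76·337)/362⌉ = ⌈25949/362⌉ − ⌈25612/362⌉ = 72 − 71 = 1
n=77: ⌈(78·337)/362⌉ − ⌈(77·337)/362⌉ = ⌈26286/362⌉ − ⌈25949/362⌉ = 73 − 72 = 1
n=78: ⌈(79·337)/362⌉ − ⌈(78·337)/362⌉ = ⌈26623/362⌉ − ⌈26286/362⌉ = 74 − 73 = 1
n=79: ⌈(80·337)/362⌉ − ⌈(79·337)/362⌉ = ⌈26960/362⌉ − ⌈26623/362⌉ = 75 − 74 = 1
n=80: ⌈(81·337)/362⌉ − ⌈(80·337)/362⌉ = ⌈27297/362⌉ − ⌈26960/362⌉ = 76 − 75 = 1
n=81: ⌈(82·337)/362⌉ − ⌈(81·337)/362⌉ = ⌈27634/362⌉ − ⌈27297/362⌉ = 77 − 76 = 1
n=82: ⌈(83·337)/362⌉ − ⌈(82·337)/362⌉ = ⌈27971/362⌉ − ⌈27634/362⌉ = 78 − 77 = 1
n=83: ⌈(84·337)/362⌉ − ⌈(83·337)/362⌉ = ⌈28308/362⌉ − ⌈27971/362⌉ = 79 − 78 = 1
n=84: ⌈(85·337)/362⌉ − ⌈(84·337)/362⌉ = ⌈28645/362⌉ − ⌈28308/362⌉ = 80 − 79 = 1

1111111111111101111111111111011111111111111011111111111110111111111111110111111111111


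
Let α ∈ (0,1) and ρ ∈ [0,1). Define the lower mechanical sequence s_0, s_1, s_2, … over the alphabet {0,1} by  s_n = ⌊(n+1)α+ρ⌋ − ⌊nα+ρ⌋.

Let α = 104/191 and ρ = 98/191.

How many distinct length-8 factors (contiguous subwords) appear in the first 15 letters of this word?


6

t_n = ⌊(n·104+98)/191⌋ for n = 0 … 15:
  n=0…9: ⌊98/191⌋=0 ⌊202/191⌋=1 ⌊306/191⌋=1 ⌊410/191⌋=2 ⌊514/191⌋=2 ⌊618/191⌋=3 ⌊722/191⌋=3 ⌊826/191⌋=4 ⌊930/191⌋=4 ⌊1034/191⌋=5
  n=10…15: ⌊1138/191⌋=5 ⌊1242/191⌋=6 ⌊1346/191⌋=7 ⌊1450/191⌋=7 ⌊1554/191⌋=8 ⌊1658/191⌋=8
s_n = t_(n+1) − t_n for n = 0 … 14 gives
prefix = 101010101011010
slide a length-8 window over [0..7] … [7..14] (8 windows); first occurrence of each distinct factor:
  [  0..  7] 10101010
  [  1..  8] 01010101
  [  4.. 11] 10101011
  [  5.. 12] 01010110
  [  6.. 13] 10101101
  [  7.. 14] 01011010
  (the other 2 windows repeat one of these)
distinct factors: {01010101, 01010110, 01011010, 10101010, 10101011, 10101101}
count = 6  (Sturmian bound for length 8 is 9)


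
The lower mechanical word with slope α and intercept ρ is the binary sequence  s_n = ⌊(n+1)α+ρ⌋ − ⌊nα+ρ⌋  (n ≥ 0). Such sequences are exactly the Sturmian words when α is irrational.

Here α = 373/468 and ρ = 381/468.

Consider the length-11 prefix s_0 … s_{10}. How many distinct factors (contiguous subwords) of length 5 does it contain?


t_n = ⌊(n·373+381)/468⌋ for n = 0 … 11:
  n=0…9: ⌊381/468⌋=0 ⌊754/468⌋=1 ⌊1127/468⌋=2 ⌊1500/468⌋=3 ⌊1873/468⌋=4 ⌊2246/468⌋=4 ⌊2619/468⌋=5 ⌊2992/468⌋=6 ⌊3365/468⌋=7 ⌊3738/468⌋=7
  n=10…11: ⌊4111/468⌋=8 ⌊4484/468⌋=9
s_n = t_(n+1) − t_n for n = 0 … 10 gives
prefix = 11110111011
slide a length-5 window over [0..4] … [6..10] (7 windows); first occurrence of each distinct factor:
  [  0..  4] 11110
  [  1..  5] 11101
  [  2..  6] 11011
  [  3..  7] 10111
  [  4..  8] 01110
  (the other 2 windows repeat one of these)
distinct factors: {01110, 10111, 11011, 11101, 11110}
count = 5  (Sturmian bound for length 5 is 6)

5


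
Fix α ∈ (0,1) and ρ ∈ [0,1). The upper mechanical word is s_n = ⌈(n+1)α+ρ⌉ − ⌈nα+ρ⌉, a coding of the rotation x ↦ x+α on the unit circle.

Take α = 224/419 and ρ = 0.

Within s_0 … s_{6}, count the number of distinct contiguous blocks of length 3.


3

t_n = ⌈(n·224)/419⌉ for n = 0 … 7:
  n=0…7: ⌈0/419⌉=0 ⌈224/419⌉=1 ⌈448/419⌉=2 ⌈672/419⌉=2 ⌈896/419⌉=3 ⌈1120/419⌉=3 ⌈1344/419⌉=4 ⌈1568/419⌉=4
s_n = t_(n+1) − t_n for n = 0 … 6 gives
prefix = 1101010
slide a length-3 window over [0..2] … [4..6] (5 windows); first occurrence of each distinct factor:
  [  0..  2] 110
  [  1..  3] 101
  [  2..  4] 010
  (the other 2 windows repeat one of these)
distinct factors: {010, 101, 110}
count = 3  (Sturmian bound for length 3 is 4)


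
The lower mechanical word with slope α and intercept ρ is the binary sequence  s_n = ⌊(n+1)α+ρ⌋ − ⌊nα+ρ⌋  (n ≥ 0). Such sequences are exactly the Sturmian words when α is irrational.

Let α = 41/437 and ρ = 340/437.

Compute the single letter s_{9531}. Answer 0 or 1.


1

(n+1)α + ρ = (9532·41 + 340) / 437 = 391152/437
nα + ρ     = (9531·41 + 340) / 437 = 391111/437
⌊391152/437⌋ = 895,  ⌊391111/437⌋ = 894
s_{9531} = 895 − 894 = 1


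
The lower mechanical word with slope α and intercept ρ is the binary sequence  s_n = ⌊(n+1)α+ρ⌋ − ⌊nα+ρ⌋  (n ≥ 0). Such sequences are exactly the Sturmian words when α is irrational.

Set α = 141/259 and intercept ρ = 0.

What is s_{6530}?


1

(n+1)α + ρ = (6531·141) / 259 = 920871/259
nα + ρ     = (6530·141) / 259 = 920730/259
⌊920871/259⌋ = 3555,  ⌊920730/259⌋ = 3554
s_{6530} = 3555 − 3554 = 1


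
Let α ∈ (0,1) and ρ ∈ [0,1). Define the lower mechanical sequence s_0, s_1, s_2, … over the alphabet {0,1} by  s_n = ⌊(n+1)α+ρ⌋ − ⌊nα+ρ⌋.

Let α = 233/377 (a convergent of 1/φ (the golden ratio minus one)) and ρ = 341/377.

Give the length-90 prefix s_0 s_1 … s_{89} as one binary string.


n=0: ⌊(1·233+341)/377⌋ − ⌊(0·233+341)/377⌋ = ⌊574/377⌋ − ⌊341/377⌋ = 1 − 0 = 1
n=1: ⌊(2·233+341)/377⌋ − ⌊(1·233+341)/377⌋ = ⌊807/377⌋ − ⌊574/377⌋ = 2 − 1 = 1
n=2: ⌊(3·233+341)/377⌋ − ⌊(2·233+341)/377⌋ = ⌊1040/377⌋ − ⌊807/377⌋ = 2 − 2 = 0
n=3: ⌊(4·233+341)/377⌋ − ⌊(3·233+341)/377⌋ = ⌊1273/377⌋ − ⌊1040/377⌋ = 3 − 2 = 1
n=4: ⌊(5·233+341)/377⌋ − ⌊(4·233+341)/377⌋ = ⌊1506/377⌋ − ⌊1273/377⌋ = 3 − 3 = 0
n=5: ⌊(6·233+341)/377⌋ − ⌊(5·233+341)/377⌋ = ⌊1739/377⌋ − ⌊1506/377⌋ = 4 − 3 = 1
n=6: ⌊(7·233+341)/377⌋ − ⌊(6·233+341)/377⌋ = ⌊1972/377⌋ − ⌊1739/377⌋ = 5 − 4 = 1
n=7: ⌊(8·233+341)/377⌋ − ⌊(7·233+341)/377⌋ = ⌊2205/377⌋ − ⌊1972/377⌋ = 5 − 5 = 0
n=8: ⌊(9·233+341)/377⌋ − ⌊(8·233+341)/377⌋ = ⌊2438/377⌋ − ⌊2205/377⌋ = 6 − 5 = 1
n=9: ⌊(10·233+341)/377⌋ − ⌊(9·233+341)/377⌋ = ⌊2671/377⌋ − ⌊2438/377⌋ = 7 − 6 = 1
n=10: ⌊(11·233+341)/377⌋ − ⌊(10·233+341)/377⌋ = ⌊2904/377⌋ − ⌊2671/377⌋ = 7 − 7 = 0
n=11: ⌊(12·233+341)/377⌋ − ⌊(11·233+341)/377⌋ = ⌊3137/377⌋ − ⌊2904/377⌋ = 8 − 7 = 1
n=12: ⌊(13·233+341)/377⌋ − ⌊(12·233+341)/377⌋ = ⌊3370/377⌋ − ⌊3137/377⌋ = 8 − 8 = 0
n=13: ⌊(14·233+341)/377⌋ − ⌊(13·233+341)/377⌋ = ⌊3603/377⌋ − ⌊3370/377⌋ = 9 − 8 = 1
n=14: ⌊(15·233+341)/377⌋ − ⌊(14·233+341)/377⌋ = ⌊3836/377⌋ − ⌊3603/377⌋ = 10 − 9 = 1
n=15: ⌊(16·233+341)/377⌋ − ⌊(15·233+341)/377⌋ = ⌊4069/377⌋ − ⌊3836/377⌋ = 10 − 10 = 0
n=16: ⌊(17·233+341)/377⌋ − ⌊(16·233+341)/377⌋ = ⌊4302/377⌋ − ⌊4069/377⌋ = 11 − 10 = 1
n=17: ⌊(18·233+341)/377⌋ − ⌊(17·233+341)/377⌋ = ⌊4535/377⌋ − ⌊4302/377⌋ = 12 − 11 = 1
n=18: ⌊(19·233+341)/377⌋ − ⌊(18·233+341)/377⌋ = ⌊4768/377⌋ − ⌊4535/377⌋ = 12 − 12 = 0
n=19: ⌊(20·233+341)/377⌋ − ⌊(19·233+341)/377⌋ = ⌊5001/377⌋ − ⌊4768/377⌋ = 13 − 12 = 1
n=20: ⌊(21·233+341)/377⌋ − ⌊(20·233+341)/377⌋ = ⌊5234/377⌋ − ⌊5001/377⌋ = 13 − 13 = 0
n=21: ⌊(22·233+341)/377⌋ − ⌊(21·233+341)/377⌋ = ⌊5467/377⌋ − ⌊5234/377⌋ = 14 − 13 = 1
n=22: ⌊(23·233+341)/377⌋ − ⌊(22·233+341)/377⌋ = ⌊5700/377⌋ − ⌊5467/377⌋ = 15 − 14 = 1
n=23: ⌊(24·233+341)/377⌋ − ⌊(23·233+341)/377⌋ = ⌊5933/377⌋ − ⌊5700/377⌋ = 15 − 15 = 0
n=24: ⌊(25·233+341)/377⌋ − ⌊(24·233+341)/377⌋ = ⌊6166/377⌋ − ⌊5933/377⌋ = 16 − 15 = 1
n=25: ⌊(26·233+341)/377⌋ − ⌊(25·233+341)/377⌋ = ⌊6399/377⌋ − ⌊6166/377⌋ = 16 − 16 = 0
n=26: ⌊(27·233+341)/377⌋ − ⌊(26·233+341)/377⌋ = ⌊6632/377⌋ − ⌊6399/377⌋ = 17 − 16 = 1
n=27: ⌊(28·233+341)/377⌋ − ⌊(27·233+341)/377⌋ = ⌊6865/377⌋ − ⌊6632/377⌋ = 18 − 17 = 1
n=28: ⌊(29·233+341)/377⌋ − ⌊(28·233+341)/377⌋ = ⌊7098/377⌋ − ⌊6865/377⌋ = 18 − 18 = 0
n=29: ⌊(30·233+341)/377⌋ − ⌊(29·233+341)/377⌋ = ⌊7331/377⌋ − ⌊7098/377⌋ = 19 − 18 = 1
n=30: ⌊(31·233+341)/377⌋ − ⌊(30·233+341)/377⌋ = ⌊7564/377⌋ − ⌊7331/377⌋ = 20 − 19 = 1
n=31: ⌊(32·233+341)/377⌋ − ⌊(31·233+341)/377⌋ = ⌊7797/377⌋ − ⌊7564/377⌋ = 20 − 20 = 0
n=32: ⌊(33·233+341)/377⌋ − ⌊(32·233+341)/377⌋ = ⌊8030/377⌋ − ⌊7797/377⌋ = 21 − 20 = 1
n=33: ⌊(34·233+341)/377⌋ − ⌊(33·233+341)/377⌋ = ⌊8263/377⌋ − ⌊8030/377⌋ = 21 − 21 = 0
n=34: ⌊(35·233+341)/377⌋ − ⌊(34·233+341)/377⌋ = ⌊8496/377⌋ − ⌊8263/377⌋ = 22 − 21 = 1
n=35: ⌊(36·233+341)/377⌋ − ⌊(35·233+341)/377⌋ = ⌊8729/377⌋ − ⌊8496/377⌋ = 23 − 22 = 1
n=36: ⌊(37·233+341)/377⌋ − ⌊(36·233+341)/377⌋ = ⌊8962/377⌋ − ⌊8729/377⌋ = 23 − 23 = 0
n=37: ⌊(38·233+341)/377⌋ − ⌊(37·233+341)/377⌋ = ⌊9195/377⌋ − ⌊8962/377⌋ = 24 − 23 = 1
n=38: ⌊(39·233+341)/377⌋ − ⌊(38·233+341)/377⌋ = ⌊9428/377⌋ − ⌊9195/377⌋ = 25 − 24 = 1
n=39: ⌊(40·233+341)/377⌋ − ⌊(39·233+341)/377⌋ = ⌊9661/377⌋ − ⌊9428/377⌋ = 25 − 25 = 0
n=40: ⌊(41·233+341)/377⌋ − ⌊(40·233+341)/377⌋ = ⌊9894/377⌋ − ⌊9661/377⌋ = 26 − 25 = 1
n=41: ⌊(42·233+341)/377⌋ − ⌊(41·233+341)/377⌋ = ⌊10127/377⌋ − ⌊9894/377⌋ = 26 − 26 = 0
n=42: ⌊(43·233+341)/377⌋ − ⌊(42·233+341)/377⌋ = ⌊10360/377⌋ − ⌊10127/377⌋ = 27 − 26 = 1
n=43: ⌊(44·233+341)/377⌋ − ⌊(43·233+341)/377⌋ = ⌊10593/377⌋ − ⌊10360/377⌋ = 28 − 27 = 1
n=44: ⌊(45·233+341)/377⌋ − ⌊(44·233+341)/377⌋ = ⌊10826/377⌋ − ⌊10593/377⌋ = 28 − 28 = 0
n=45: ⌊(46·233+341)/377⌋ − ⌊(45·233+341)/377⌋ = ⌊11059/377⌋ − ⌊10826/377⌋ = 29 − 28 = 1
n=46: ⌊(47·233+341)/377⌋ − ⌊(46·233+341)/377⌋ = ⌊11292/377⌋ − ⌊11059/377⌋ = 29 − 29 = 0
n=47: ⌊(48·233+341)/377⌋ − ⌊(47·233+341)/377⌋ = ⌊11525/377⌋ − ⌊11292/377⌋ = 30 − 29 = 1
n=48: ⌊(49·233+341)/377⌋ − ⌊(48·233+341)/377⌋ = ⌊11758/377⌋ − ⌊11525/377⌋ = 31 − 30 = 1
n=49: ⌊(50·233+341)/377⌋ − ⌊(49·233+341)/377⌋ = ⌊11991/377⌋ − ⌊11758/377⌋ = 31 − 31 = 0
n=50: ⌊(51·233+341)/377⌋ − ⌊(50·233+341)/377⌋ = ⌊12224/377⌋ − ⌊11991/377⌋ = 32 − 31 = 1
n=51: ⌊(52·233+341)/377⌋ − ⌊(51·233+341)/377⌋ = ⌊12457/377⌋ − ⌊12224/377⌋ = 33 − 32 = 1
n=52: ⌊(53·233+341)/377⌋ − ⌊(52·233+341)/377⌋ = ⌊12690/377⌋ − ⌊12457/377⌋ = 33 − 33 = 0
n=53: ⌊(54·233+341)/377⌋ − ⌊(53·233+341)/377⌋ = ⌊12923/377⌋ − ⌊12690/377⌋ = 34 − 33 = 1
n=54: ⌊(55·233+341)/377⌋ − ⌊(54·233+341)/377⌋ = ⌊13156/377⌋ − ⌊12923/377⌋ = 34 − 34 = 0
n=55: ⌊(56·233+341)/377⌋ − ⌊(55·233+341)/377⌋ = ⌊13389/377⌋ − ⌊13156/377⌋ = 35 − 34 = 1
n=56: ⌊(57·233+341)/377⌋ − ⌊(56·233+341)/377⌋ = ⌊13622/377⌋ − ⌊13389/377⌋ = 36 − 35 = 1
n=57: ⌊(58·233+341)/377⌋ − ⌊(57·233+341)/377⌋ = ⌊13855/377⌋ − ⌊13622/377⌋ = 36 − 36 = 0
n=58: ⌊(59·233+341)/377⌋ − ⌊(58·233+341)/377⌋ = ⌊14088/377⌋ − ⌊13855/377⌋ = 37 − 36 = 1
n=59: ⌊(60·233+341)/377⌋ − ⌊(59·233+341)/377⌋ = ⌊14321/377⌋ − ⌊14088/377⌋ = 37 − 37 = 0
n=60: ⌊(61·233+341)/377⌋ − ⌊(60·233+341)/377⌋ = ⌊14554/377⌋ − ⌊14321/377⌋ = 38 − 37 = 1
n=61: ⌊(62·233+341)/377⌋ − ⌊(61·233+341)/377⌋ = ⌊14787/377⌋ − ⌊14554/377⌋ = 39 − 38 = 1
n=62: ⌊(63·233+341)/377⌋ − ⌊(62·233+341)/377⌋ = ⌊15020/377⌋ − ⌊14787/377⌋ = 39 − 39 = 0
n=63: ⌊(64·233+341)/377⌋ − ⌊(63·233+341)/377⌋ = ⌊15253/377⌋ − ⌊15020/377⌋ = 40 − 39 = 1
n=64: ⌊(65·233+341)/377⌋ − ⌊(64·233+341)/377⌋ = ⌊15486/377⌋ − ⌊15253/377⌋ = 41 − 40 = 1
n=65: ⌊(66·233+341)/377⌋ − ⌊(65·233+341)/377⌋ = ⌊15719/377⌋ − ⌊15486/377⌋ = 41 − 41 = 0
n=66: ⌊(67·233+341)/377⌋ − ⌊(66·233+341)/377⌋ = ⌊15952/377⌋ − ⌊15719/377⌋ = 42 − 41 = 1
n=67: ⌊(68·233+341)/377⌋ − ⌊(67·233+341)/377⌋ = ⌊16185/377⌋ − ⌊15952/377⌋ = 42 − 42 = 0
n=68: ⌊(69·233+341)/377⌋ − ⌊(68·233+341)/377⌋ = ⌊16418/377⌋ − ⌊16185/377⌋ = 43 − 42 = 1
n=69: ⌊(70·233+341)/377⌋ − ⌊(69·233+341)/377⌋ = ⌊16651/377⌋ − ⌊16418/377⌋ = 44 − 43 = 1
n=70: ⌊(71·233+341)/377⌋ − ⌊(70·233+341)/377⌋ = ⌊16884/377⌋ − ⌊16651/377⌋ = 44 − 44 = 0
n=71: ⌊(72·233+341)/377⌋ − ⌊(71·233+341)/377⌋ = ⌊17117/377⌋ − ⌊16884/377⌋ = 45 − 44 = 1
n=72: ⌊(73·233+341)/377⌋ − ⌊(72·233+341)/377⌋ = ⌊17350/377⌋ − ⌊17117/377⌋ = 46 − 45 = 1
n=73: ⌊(74·233+341)/377⌋ − ⌊(73·233+341)/377⌋ = ⌊17583/377⌋ − ⌊17350/377⌋ = 46 − 46 = 0
n=74: ⌊(75·233+341)/377⌋ − ⌊(74·233+341)/377⌋ = ⌊17816/377⌋ − ⌊17583/377⌋ = 47 − 46 = 1
n=75: ⌊(76·233+341)/377⌋ − ⌊(75·233+341)/377⌋ = ⌊18049/377⌋ − ⌊17816/377⌋ = 47 − 47 = 0
n=76: ⌊(77·233+341)/377⌋ − ⌊(76·233+341)/377⌋ = ⌊18282/377⌋ − ⌊18049/377⌋ = 48 − 47 = 1
n=77: ⌊(78·233+341)/377⌋ − ⌊(77·233+341)/377⌋ = ⌊18515/377⌋ − ⌊18282/377⌋ = 49 − 48 = 1
n=78: ⌊(79·233+341)/377⌋ − ⌊(78·233+341)/377⌋ = ⌊18748/377⌋ − ⌊18515/377⌋ = 49 − 49 = 0
n=79: ⌊(80·233+341)/377⌋ − ⌊(79·233+341)/377⌋ = ⌊18981/377⌋ − ⌊18748/377⌋ = 50 − 49 = 1
n=80: ⌊(81·233+341)/377⌋ − ⌊(80·233+341)/377⌋ = ⌊19214/377⌋ − ⌊18981/377⌋ = 50 − 50 = 0
n=81: ⌊(82·233+341)/377⌋ − ⌊(81·233+341)/377⌋ = ⌊19447/377⌋ − ⌊19214/377⌋ = 51 − 50 = 1
n=82: ⌊(83·233+341)/377⌋ − ⌊(82·233+341)/377⌋ = ⌊19680/377⌋ − ⌊19447/377⌋ = 52 − 51 = 1
n=83: ⌊(84·233+341)/377⌋ − ⌊(83·233+341)/377⌋ = ⌊19913/377⌋ − ⌊19680/377⌋ = 52 − 52 = 0
n=84: ⌊(85·233+341)/377⌋ − ⌊(84·233+341)/377⌋ = ⌊20146/377⌋ − ⌊19913/377⌋ = 53 − 52 = 1
n=85: ⌊(86·233+341)/377⌋ − ⌊(85·233+341)/377⌋ = ⌊20379/377⌋ − ⌊20146/377⌋ = 54 − 53 = 1
n=86: ⌊(87·233+341)/377⌋ − ⌊(86·233+341)/377⌋ = ⌊20612/377⌋ − ⌊20379/377⌋ = 54 − 54 = 0
n=87: ⌊(88·233+341)/377⌋ − ⌊(87·233+341)/377⌋ = ⌊20845/377⌋ − ⌊20612/377⌋ = 55 − 54 = 1
n=88: ⌊(89·233+341)/377⌋ − ⌊(88·233+341)/377⌋ = ⌊21078/377⌋ − ⌊20845/377⌋ = 55 − 55 = 0
n=89: ⌊(90·233+341)/377⌋ − ⌊(89·233+341)/377⌋ = ⌊21311/377⌋ − ⌊21078/377⌋ = 56 − 55 = 1

110101101101011011010110101101101011011010110101101101011010110110101101101011010110110101


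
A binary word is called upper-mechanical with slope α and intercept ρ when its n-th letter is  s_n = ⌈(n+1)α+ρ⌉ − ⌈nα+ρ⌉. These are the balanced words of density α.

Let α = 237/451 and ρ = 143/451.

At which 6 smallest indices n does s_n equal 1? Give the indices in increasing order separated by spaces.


1 3 5 7 8 10

n=0: ⌈380/451⌉−⌈143/451⌉ = 1−1 = 0
n=1: ⌈617/451⌉−⌈380/451⌉ = 2−1 = 1  ← one
n=2: ⌈854/451⌉−⌈617/451⌉ = 2−2 = 0
n=3: ⌈1091/451⌉−⌈854/451⌉ = 3−2 = 1  ← one
n=4: ⌈1328/451⌉−⌈1091/451⌉ = 3−3 = 0
n=5: ⌈1565/451⌉−⌈1328/451⌉ = 4−3 = 1  ← one
n=6: ⌈1802/451⌉−⌈1565/451⌉ = 4−4 = 0
n=7: ⌈2039/451⌉−⌈1802/451⌉ = 5−4 = 1  ← one
n=8: ⌈2276/451⌉−⌈2039/451⌉ = 6−5 = 1  ← one
n=9: ⌈2513/451⌉−⌈2276/451⌉ = 6−6 = 0
n=10: ⌈2750/451⌉−⌈2513/451⌉ = 7−6 = 1  ← one
positions of the first 6 ones: 1 3 5 7 8 10


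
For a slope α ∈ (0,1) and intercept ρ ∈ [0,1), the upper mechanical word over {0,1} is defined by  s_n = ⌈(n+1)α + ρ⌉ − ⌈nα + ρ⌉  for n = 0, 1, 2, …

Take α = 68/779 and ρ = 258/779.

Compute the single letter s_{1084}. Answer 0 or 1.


(n+1)α + ρ = (1085·68 + 258) / 779 = 74038/779
nα + ρ     = (1084·68 + 258) / 779 = 73970/779
⌈74038/779⌉ = 96,  ⌈73970/779⌉ = 95
s_{1084} = 96 − 95 = 1

1


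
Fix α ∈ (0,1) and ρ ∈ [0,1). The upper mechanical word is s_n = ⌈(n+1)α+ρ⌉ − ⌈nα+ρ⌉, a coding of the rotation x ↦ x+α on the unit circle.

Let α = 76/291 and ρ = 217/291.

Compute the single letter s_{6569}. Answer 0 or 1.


(n+1)α + ρ = (6570·76 + 217) / 291 = 499537/291
nα + ρ     = (6569·76 + 217) / 291 = 499461/291
⌈499537/291⌉ = 1717,  ⌈499461/291⌉ = 1717
s_{6569} = 1717 − 1717 = 0

0


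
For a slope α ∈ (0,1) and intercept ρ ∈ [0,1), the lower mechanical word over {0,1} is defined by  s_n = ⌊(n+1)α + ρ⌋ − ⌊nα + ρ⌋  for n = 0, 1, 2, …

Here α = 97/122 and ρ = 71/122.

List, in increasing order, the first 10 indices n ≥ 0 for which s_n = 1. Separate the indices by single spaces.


0 1 3 4 5 6 8 9 10 11

n=0: ⌊168/122⌋−⌊71/122⌋ = 1−0 = 1  ← one
n=1: ⌊265/122⌋−⌊168/122⌋ = 2−1 = 1  ← one
n=2: ⌊362/122⌋−⌊265/122⌋ = 2−2 = 0
n=3: ⌊459/122⌋−⌊362/122⌋ = 3−2 = 1  ← one
n=4: ⌊556/122⌋−⌊459/122⌋ = 4−3 = 1  ← one
n=5: ⌊653/122⌋−⌊556/122⌋ = 5−4 = 1  ← one
n=6: ⌊750/122⌋−⌊653/122⌋ = 6−5 = 1  ← one
n=7: ⌊847/122⌋−⌊750/122⌋ = 6−6 = 0
n=8: ⌊944/122⌋−⌊847/122⌋ = 7−6 = 1  ← one
n=9: ⌊1041/122⌋−⌊944/122⌋ = 8−7 = 1  ← one
n=10: ⌊1138/122⌋−⌊1041/122⌋ = 9−8 = 1  ← one
n=11: ⌊1235/122⌋−⌊1138/122⌋ = 10−9 = 1  ← one
positions of the first 10 ones: 0 1 3 4 5 6 8 9 10 11
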